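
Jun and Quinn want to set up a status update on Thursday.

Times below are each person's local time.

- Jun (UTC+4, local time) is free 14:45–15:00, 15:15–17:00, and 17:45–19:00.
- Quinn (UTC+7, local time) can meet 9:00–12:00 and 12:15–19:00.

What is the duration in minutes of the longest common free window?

Jun → UTC: 10:45–11:00, 11:15–13:00, 13:45–15:00.
Quinn → UTC: 02:00–05:00, 05:15–12:00.
Jun ∩ Quinn: 10:45–11:00, 11:15–12:00.
Common window lengths: 15, 45 min; longest is 45.

45 minutes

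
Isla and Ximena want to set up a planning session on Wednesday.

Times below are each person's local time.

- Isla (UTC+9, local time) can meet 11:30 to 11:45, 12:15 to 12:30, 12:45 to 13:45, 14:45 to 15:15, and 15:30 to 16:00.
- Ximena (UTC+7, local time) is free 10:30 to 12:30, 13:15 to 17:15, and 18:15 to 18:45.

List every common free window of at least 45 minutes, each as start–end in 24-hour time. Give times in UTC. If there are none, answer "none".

Isla → UTC: 02:30–02:45, 03:15–03:30, 03:45–04:45, 05:45–06:15, 06:30–07:00.
Ximena → UTC: 03:30–05:30, 06:15–10:15, 11:15–11:45.
Isla ∩ Ximena: 03:45–04:45, 06:30–07:00.
Windows ≥ 45 min: 03:45–04:45.

03:45–04:45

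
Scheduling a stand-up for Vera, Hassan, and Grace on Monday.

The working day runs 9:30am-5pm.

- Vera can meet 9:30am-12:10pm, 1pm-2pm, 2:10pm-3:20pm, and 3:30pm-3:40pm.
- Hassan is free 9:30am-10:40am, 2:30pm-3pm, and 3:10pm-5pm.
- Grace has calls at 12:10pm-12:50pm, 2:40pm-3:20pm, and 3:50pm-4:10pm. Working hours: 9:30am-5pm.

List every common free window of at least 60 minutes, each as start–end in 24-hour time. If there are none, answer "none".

09:30–10:40

Grace free within 09:30–17:00: 09:30–12:10, 12:50–14:40, 15:20–15:50, 16:10–17:00.
Vera ∩ Hassan: 09:30–10:40, 14:30–15:00, 15:10–15:20, 15:30–15:40.
Vera ∩ Hassan ∩ Grace: 09:30–10:40, 14:30–14:40, 15:30–15:40.
Windows ≥ 60 min: 09:30–10:40.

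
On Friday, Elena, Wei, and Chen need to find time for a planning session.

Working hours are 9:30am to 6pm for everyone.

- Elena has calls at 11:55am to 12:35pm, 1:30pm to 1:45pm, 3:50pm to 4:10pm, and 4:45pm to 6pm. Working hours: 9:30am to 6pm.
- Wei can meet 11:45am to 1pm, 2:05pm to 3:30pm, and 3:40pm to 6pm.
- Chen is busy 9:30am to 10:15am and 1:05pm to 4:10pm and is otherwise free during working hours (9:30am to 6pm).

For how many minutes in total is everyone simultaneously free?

70 minutes

Elena free within 09:30–18:00: 09:30–11:55, 12:35–13:30, 13:45–15:50, 16:10–16:45.
Chen free within 09:30–18:00: 10:15–13:05, 16:10–18:00.
Elena ∩ Wei: 11:45–11:55, 12:35–13:00, 14:05–15:30, 15:40–15:50, 16:10–16:45.
Elena ∩ Wei ∩ Chen: 11:45–11:55, 12:35–13:00, 16:10–16:45.
Total common minutes: 10 + 25 + 35 = 70.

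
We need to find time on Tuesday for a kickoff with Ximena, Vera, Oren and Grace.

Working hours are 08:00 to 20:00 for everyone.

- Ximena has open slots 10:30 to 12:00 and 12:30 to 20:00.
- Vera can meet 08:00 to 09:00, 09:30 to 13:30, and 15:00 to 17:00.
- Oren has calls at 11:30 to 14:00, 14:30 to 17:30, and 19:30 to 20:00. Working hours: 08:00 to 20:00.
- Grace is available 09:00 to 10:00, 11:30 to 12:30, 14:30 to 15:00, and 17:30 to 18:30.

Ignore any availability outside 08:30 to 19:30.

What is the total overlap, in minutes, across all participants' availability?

0 minutes

Oren free within 08:00–20:00: 08:00–11:30, 14:00–14:30, 17:30–19:30.
Ximena ∩ Vera: 10:30–12:00, 12:30–13:30, 15:00–17:00.
Ximena ∩ Vera ∩ Oren: 10:30–11:30.
Ximena ∩ Vera ∩ Oren ∩ Grace: (none).
Restricted to 08:30–19:30: (none).
Total common minutes: 0.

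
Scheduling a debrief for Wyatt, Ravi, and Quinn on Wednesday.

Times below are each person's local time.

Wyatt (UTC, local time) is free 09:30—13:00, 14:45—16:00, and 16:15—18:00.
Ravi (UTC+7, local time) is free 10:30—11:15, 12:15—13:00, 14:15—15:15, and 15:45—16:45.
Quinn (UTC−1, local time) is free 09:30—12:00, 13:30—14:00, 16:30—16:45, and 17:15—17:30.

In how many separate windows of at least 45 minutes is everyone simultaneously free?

0

Wyatt → UTC: 09:30–13:00, 14:45–16:00, 16:15–18:00.
Ravi → UTC: 03:30–04:15, 05:15–06:00, 07:15–08:15, 08:45–09:45.
Quinn → UTC: 10:30–13:00, 14:30–15:00, 17:30–17:45, 18:15–18:30.
Wyatt ∩ Ravi: 09:30–09:45.
Wyatt ∩ Ravi ∩ Quinn: (none).
Windows ≥ 45 min: (none).
That's 0 windows.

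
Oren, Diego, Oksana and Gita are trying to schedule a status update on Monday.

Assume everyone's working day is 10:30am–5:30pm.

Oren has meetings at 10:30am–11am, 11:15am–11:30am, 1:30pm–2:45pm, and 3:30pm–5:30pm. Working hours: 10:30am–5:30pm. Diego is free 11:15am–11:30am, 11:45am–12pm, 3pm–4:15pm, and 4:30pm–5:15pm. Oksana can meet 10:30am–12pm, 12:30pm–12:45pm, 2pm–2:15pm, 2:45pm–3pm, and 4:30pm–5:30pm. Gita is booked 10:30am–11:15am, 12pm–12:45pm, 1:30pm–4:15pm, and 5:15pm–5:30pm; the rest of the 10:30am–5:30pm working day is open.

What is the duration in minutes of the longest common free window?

Oren free within 10:30–17:30: 11:00–11:15, 11:30–13:30, 14:45–15:30.
Gita free within 10:30–17:30: 11:15–12:00, 12:45–13:30, 16:15–17:15.
Oren ∩ Diego: 11:45–12:00, 15:00–15:30.
Oren ∩ Diego ∩ Oksana: 11:45–12:00.
Oren ∩ Diego ∩ Oksana ∩ Gita: 11:45–12:00.
Single common window of 15 minutes.

15 minutes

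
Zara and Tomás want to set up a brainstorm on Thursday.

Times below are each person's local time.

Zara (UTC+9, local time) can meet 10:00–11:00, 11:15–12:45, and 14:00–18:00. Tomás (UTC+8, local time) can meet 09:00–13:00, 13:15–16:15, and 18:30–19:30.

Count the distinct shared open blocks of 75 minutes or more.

2

Zara → UTC: 01:00–02:00, 02:15–03:45, 05:00–09:00.
Tomás → UTC: 01:00–05:00, 05:15–08:15, 10:30–11:30.
Zara ∩ Tomás: 01:00–02:00, 02:15–03:45, 05:15–08:15.
Windows ≥ 75 min: 02:15–03:45, 05:15–08:15.
That's 2 windows.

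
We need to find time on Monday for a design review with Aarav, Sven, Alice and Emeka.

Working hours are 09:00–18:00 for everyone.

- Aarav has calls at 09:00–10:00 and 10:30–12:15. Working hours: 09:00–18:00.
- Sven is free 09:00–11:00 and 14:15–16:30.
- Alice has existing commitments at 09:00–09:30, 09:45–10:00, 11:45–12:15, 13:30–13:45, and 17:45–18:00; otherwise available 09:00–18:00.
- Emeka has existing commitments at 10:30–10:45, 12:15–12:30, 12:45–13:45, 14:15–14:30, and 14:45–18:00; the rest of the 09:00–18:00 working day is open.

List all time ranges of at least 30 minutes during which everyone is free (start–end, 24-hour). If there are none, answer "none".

Aarav free within 09:00–18:00: 10:00–10:30, 12:15–18:00.
Alice free within 09:00–18:00: 09:30–09:45, 10:00–11:45, 12:15–13:30, 13:45–17:45.
Emeka free within 09:00–18:00: 09:00–10:30, 10:45–12:15, 12:30–12:45, 13:45–14:15, 14:30–14:45.
Aarav ∩ Sven: 10:00–10:30, 14:15–16:30.
Aarav ∩ Sven ∩ Alice: 10:00–10:30, 14:15–16:30.
Aarav ∩ Sven ∩ Alice ∩ Emeka: 10:00–10:30, 14:30–14:45.
Windows ≥ 30 min: 10:00–10:30.

10:00–10:30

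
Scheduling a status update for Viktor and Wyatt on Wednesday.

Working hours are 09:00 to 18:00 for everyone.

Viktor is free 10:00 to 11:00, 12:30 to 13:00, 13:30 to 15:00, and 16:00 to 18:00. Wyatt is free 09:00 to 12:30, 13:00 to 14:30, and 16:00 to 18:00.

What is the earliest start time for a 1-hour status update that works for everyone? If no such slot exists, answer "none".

Viktor ∩ Wyatt: 10:00–11:00, 13:30–14:30, 16:00–18:00.
Windows ≥ 60 min: 10:00–11:00, 13:30–14:30, 16:00–18:00.
Earliest such window starts at 10:00.

10:00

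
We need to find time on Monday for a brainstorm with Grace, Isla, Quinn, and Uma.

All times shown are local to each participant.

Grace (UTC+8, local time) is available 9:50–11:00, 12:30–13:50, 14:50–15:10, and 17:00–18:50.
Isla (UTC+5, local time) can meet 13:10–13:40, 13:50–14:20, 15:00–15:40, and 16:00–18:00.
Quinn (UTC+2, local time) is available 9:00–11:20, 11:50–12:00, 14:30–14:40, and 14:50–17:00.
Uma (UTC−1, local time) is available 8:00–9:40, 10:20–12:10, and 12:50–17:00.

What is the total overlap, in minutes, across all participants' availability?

Grace → UTC: 01:50–03:00, 04:30–05:50, 06:50–07:10, 09:00–10:50.
Isla → UTC: 08:10–08:40, 08:50–09:20, 10:00–10:40, 11:00–13:00.
Quinn → UTC: 07:00–09:20, 09:50–10:00, 12:30–12:40, 12:50–15:00.
Uma → UTC: 09:00–10:40, 11:20–13:10, 13:50–18:00.
Grace ∩ Isla: 09:00–09:20, 10:00–10:40.
Grace ∩ Isla ∩ Quinn: 09:00–09:20.
Grace ∩ Isla ∩ Quinn ∩ Uma: 09:00–09:20.
Total common minutes: 20.

20 minutes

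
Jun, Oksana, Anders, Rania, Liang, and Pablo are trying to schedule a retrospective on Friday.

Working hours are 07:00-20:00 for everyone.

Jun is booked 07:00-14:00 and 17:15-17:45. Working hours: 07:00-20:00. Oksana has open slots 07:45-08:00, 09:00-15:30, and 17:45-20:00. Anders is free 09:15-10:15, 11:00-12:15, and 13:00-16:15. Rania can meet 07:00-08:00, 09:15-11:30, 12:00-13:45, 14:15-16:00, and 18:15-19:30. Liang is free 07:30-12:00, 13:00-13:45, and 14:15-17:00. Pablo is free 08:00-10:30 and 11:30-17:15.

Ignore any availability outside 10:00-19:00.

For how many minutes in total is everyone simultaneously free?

75 minutes

Jun free within 07:00–20:00: 14:00–17:15, 17:45–20:00.
Jun ∩ Oksana: 14:00–15:30, 17:45–20:00.
Jun ∩ Oksana ∩ Anders: 14:00–15:30.
Jun ∩ Oksana ∩ Anders ∩ Rania: 14:15–15:30.
Jun ∩ Oksana ∩ Anders ∩ Rania ∩ Liang: 14:15–15:30.
Jun ∩ Oksana ∩ Anders ∩ Rania ∩ Liang ∩ Pablo: 14:15–15:30.
Restricted to 10:00–19:00: 14:15–15:30.
Total common minutes: 75.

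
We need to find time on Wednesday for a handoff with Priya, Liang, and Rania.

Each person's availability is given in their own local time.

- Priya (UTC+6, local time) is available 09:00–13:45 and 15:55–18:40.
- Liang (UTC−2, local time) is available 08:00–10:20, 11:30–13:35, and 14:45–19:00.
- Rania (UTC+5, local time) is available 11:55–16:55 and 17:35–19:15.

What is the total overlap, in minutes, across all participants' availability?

115 minutes

Priya → UTC: 03:00–07:45, 09:55–12:40.
Liang → UTC: 10:00–12:20, 13:30–15:35, 16:45–21:00.
Rania → UTC: 06:55–11:55, 12:35–14:15.
Priya ∩ Liang: 10:00–12:20.
Priya ∩ Liang ∩ Rania: 10:00–11:55.
Total common minutes: 115.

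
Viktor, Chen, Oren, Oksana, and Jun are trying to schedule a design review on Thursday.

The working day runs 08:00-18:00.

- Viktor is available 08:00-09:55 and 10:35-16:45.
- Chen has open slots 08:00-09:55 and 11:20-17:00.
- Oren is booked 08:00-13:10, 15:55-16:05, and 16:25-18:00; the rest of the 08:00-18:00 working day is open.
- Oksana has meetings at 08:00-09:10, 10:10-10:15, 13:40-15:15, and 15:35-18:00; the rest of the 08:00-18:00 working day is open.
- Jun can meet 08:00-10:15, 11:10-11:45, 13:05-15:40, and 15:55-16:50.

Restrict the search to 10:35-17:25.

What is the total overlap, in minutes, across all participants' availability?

Oren free within 08:00–18:00: 13:10–15:55, 16:05–16:25.
Oksana free within 08:00–18:00: 09:10–10:10, 10:15–13:40, 15:15–15:35.
Viktor ∩ Chen: 08:00–09:55, 11:20–16:45.
Viktor ∩ Chen ∩ Oren: 13:10–15:55, 16:05–16:25.
Viktor ∩ Chen ∩ Oren ∩ Oksana: 13:10–13:40, 15:15–15:35.
Viktor ∩ Chen ∩ Oren ∩ Oksana ∩ Jun: 13:10–13:40, 15:15–15:35.
Restricted to 10:35–17:25: 13:10–13:40, 15:15–15:35.
Total common minutes: 30 + 20 = 50.

50 minutes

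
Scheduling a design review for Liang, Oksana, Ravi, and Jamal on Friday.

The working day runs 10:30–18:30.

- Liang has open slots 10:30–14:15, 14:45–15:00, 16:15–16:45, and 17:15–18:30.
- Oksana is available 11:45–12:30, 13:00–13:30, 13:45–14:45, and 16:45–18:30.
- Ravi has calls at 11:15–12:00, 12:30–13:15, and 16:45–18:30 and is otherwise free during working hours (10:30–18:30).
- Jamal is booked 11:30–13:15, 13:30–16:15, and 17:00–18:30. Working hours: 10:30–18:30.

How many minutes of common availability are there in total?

15 minutes

Ravi free within 10:30–18:30: 10:30–11:15, 12:00–12:30, 13:15–16:45.
Jamal free within 10:30–18:30: 10:30–11:30, 13:15–13:30, 16:15–17:00.
Liang ∩ Oksana: 11:45–12:30, 13:00–13:30, 13:45–14:15, 17:15–18:30.
Liang ∩ Oksana ∩ Ravi: 12:00–12:30, 13:15–13:30, 13:45–14:15.
Liang ∩ Oksana ∩ Ravi ∩ Jamal: 13:15–13:30.
Total common minutes: 15.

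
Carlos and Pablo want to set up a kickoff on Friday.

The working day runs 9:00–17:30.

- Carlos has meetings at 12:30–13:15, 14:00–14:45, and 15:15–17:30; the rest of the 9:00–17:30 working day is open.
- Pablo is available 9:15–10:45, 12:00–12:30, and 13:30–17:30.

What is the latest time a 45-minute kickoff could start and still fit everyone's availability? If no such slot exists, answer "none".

10:00

Carlos free within 09:00–17:30: 09:00–12:30, 13:15–14:00, 14:45–15:15.
Carlos ∩ Pablo: 09:15–10:45, 12:00–12:30, 13:30–14:00, 14:45–15:15.
Windows ≥ 45 min: 09:15–10:45.
Latest start in the last window 09:15–10:45 is 10:45 − 45 min = 10:00.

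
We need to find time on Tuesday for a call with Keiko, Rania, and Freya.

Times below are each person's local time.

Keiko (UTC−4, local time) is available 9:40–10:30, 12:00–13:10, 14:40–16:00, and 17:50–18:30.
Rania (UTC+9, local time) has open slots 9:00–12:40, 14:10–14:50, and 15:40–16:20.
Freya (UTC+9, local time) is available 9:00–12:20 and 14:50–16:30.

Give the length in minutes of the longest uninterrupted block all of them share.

0 minutes

Keiko → UTC: 13:40–14:30, 16:00–17:10, 18:40–20:00, 21:50–22:30.
Rania → UTC: 00:00–03:40, 05:10–05:50, 06:40–07:20.
Freya → UTC: 00:00–03:20, 05:50–07:30.
Keiko ∩ Rania: (none).
Keiko ∩ Rania ∩ Freya: (none).
No common window.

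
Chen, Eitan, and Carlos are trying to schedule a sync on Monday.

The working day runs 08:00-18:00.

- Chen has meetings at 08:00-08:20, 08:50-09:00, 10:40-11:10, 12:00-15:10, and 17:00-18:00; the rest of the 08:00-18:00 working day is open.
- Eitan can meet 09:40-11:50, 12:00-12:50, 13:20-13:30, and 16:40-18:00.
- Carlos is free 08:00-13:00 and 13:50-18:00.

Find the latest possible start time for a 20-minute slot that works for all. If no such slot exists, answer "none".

Chen free within 08:00–18:00: 08:20–08:50, 09:00–10:40, 11:10–12:00, 15:10–17:00.
Chen ∩ Eitan: 09:40–10:40, 11:10–11:50, 16:40–17:00.
Chen ∩ Eitan ∩ Carlos: 09:40–10:40, 11:10–11:50, 16:40–17:00.
Windows ≥ 20 min: 09:40–10:40, 11:10–11:50, 16:40–17:00.
Latest start in the last window 16:40–17:00 is 17:00 − 20 min = 16:40.

16:40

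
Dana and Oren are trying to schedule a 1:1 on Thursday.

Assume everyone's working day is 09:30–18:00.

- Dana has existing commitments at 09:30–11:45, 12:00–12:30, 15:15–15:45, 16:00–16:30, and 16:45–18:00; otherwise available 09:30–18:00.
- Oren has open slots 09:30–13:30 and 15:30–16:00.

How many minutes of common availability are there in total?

90 minutes

Dana free within 09:30–18:00: 11:45–12:00, 12:30–15:15, 15:45–16:00, 16:30–16:45.
Dana ∩ Oren: 11:45–12:00, 12:30–13:30, 15:45–16:00.
Total common minutes: 15 + 60 + 15 = 90.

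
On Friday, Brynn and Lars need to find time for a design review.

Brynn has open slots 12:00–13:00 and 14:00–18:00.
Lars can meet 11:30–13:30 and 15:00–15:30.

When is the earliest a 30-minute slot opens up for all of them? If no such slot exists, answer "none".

Brynn ∩ Lars: 12:00–13:00, 15:00–15:30.
Windows ≥ 30 min: 12:00–13:00, 15:00–15:30.
Earliest such window starts at 12:00.

12:00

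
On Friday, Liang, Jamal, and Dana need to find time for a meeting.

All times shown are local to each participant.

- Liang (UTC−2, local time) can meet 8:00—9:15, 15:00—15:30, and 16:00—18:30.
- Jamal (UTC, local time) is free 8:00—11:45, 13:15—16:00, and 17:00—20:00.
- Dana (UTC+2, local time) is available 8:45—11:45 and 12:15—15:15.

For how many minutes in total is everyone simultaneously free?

60 minutes

Liang → UTC: 10:00–11:15, 17:00–17:30, 18:00–20:30.
Jamal → UTC: 08:00–11:45, 13:15–16:00, 17:00–20:00.
Dana → UTC: 06:45–09:45, 10:15–13:15.
Liang ∩ Jamal: 10:00–11:15, 17:00–17:30, 18:00–20:00.
Liang ∩ Jamal ∩ Dana: 10:15–11:15.
Total common minutes: 60.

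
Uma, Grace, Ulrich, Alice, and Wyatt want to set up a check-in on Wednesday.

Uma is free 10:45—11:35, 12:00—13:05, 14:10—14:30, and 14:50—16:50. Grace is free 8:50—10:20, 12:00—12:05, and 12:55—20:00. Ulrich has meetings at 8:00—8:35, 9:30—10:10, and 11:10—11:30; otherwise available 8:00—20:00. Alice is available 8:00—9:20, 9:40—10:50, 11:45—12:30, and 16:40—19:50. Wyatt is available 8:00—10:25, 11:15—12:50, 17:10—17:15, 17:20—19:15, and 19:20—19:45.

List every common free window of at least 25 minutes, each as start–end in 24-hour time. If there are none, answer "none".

none

Ulrich free within 08:00–20:00: 08:35–09:30, 10:10–11:10, 11:30–20:00.
Uma ∩ Grace: 12:00–12:05, 12:55–13:05, 14:10–14:30, 14:50–16:50.
Uma ∩ Grace ∩ Ulrich: 12:00–12:05, 12:55–13:05, 14:10–14:30, 14:50–16:50.
Uma ∩ Grace ∩ Ulrich ∩ Alice: 12:00–12:05, 16:40–16:50.
Uma ∩ Grace ∩ Ulrich ∩ Alice ∩ Wyatt: 12:00–12:05.
Windows ≥ 25 min: (none).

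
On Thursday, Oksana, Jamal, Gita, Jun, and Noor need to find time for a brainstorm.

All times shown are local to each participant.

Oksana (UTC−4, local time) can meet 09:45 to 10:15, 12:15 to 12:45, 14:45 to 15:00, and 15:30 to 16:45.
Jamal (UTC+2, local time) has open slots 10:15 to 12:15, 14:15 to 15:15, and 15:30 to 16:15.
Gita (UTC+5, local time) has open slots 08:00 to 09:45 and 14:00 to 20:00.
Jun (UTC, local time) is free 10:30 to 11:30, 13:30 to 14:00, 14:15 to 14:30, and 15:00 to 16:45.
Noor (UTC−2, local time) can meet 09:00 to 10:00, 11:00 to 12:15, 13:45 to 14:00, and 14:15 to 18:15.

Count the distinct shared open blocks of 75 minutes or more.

0

Oksana → UTC: 13:45–14:15, 16:15–16:45, 18:45–19:00, 19:30–20:45.
Jamal → UTC: 08:15–10:15, 12:15–13:15, 13:30–14:15.
Gita → UTC: 03:00–04:45, 09:00–15:00.
Jun → UTC: 10:30–11:30, 13:30–14:00, 14:15–14:30, 15:00–16:45.
Noor → UTC: 11:00–12:00, 13:00–14:15, 15:45–16:00, 16:15–20:15.
Oksana ∩ Jamal: 13:45–14:15.
Oksana ∩ Jamal ∩ Gita: 13:45–14:15.
Oksana ∩ Jamal ∩ Gita ∩ Jun: 13:45–14:00.
Oksana ∩ Jamal ∩ Gita ∩ Jun ∩ Noor: 13:45–14:00.
Windows ≥ 75 min: (none).
That's 0 windows.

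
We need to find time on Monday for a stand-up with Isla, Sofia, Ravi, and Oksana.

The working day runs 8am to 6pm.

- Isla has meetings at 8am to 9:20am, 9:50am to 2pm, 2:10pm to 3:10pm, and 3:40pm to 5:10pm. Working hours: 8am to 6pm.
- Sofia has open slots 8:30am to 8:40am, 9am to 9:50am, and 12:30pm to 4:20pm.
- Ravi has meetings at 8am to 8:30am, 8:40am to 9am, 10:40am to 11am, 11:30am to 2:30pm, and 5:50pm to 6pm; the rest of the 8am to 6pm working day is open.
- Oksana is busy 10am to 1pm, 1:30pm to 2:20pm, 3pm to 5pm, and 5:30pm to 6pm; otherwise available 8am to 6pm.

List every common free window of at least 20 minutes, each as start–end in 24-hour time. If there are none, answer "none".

09:20–09:50

Isla free within 08:00–18:00: 09:20–09:50, 14:00–14:10, 15:10–15:40, 17:10–18:00.
Ravi free within 08:00–18:00: 08:30–08:40, 09:00–10:40, 11:00–11:30, 14:30–17:50.
Oksana free within 08:00–18:00: 08:00–10:00, 13:00–13:30, 14:20–15:00, 17:00–17:30.
Isla ∩ Sofia: 09:20–09:50, 14:00–14:10, 15:10–15:40.
Isla ∩ Sofia ∩ Ravi: 09:20–09:50, 15:10–15:40.
Isla ∩ Sofia ∩ Ravi ∩ Oksana: 09:20–09:50.
Windows ≥ 20 min: 09:20–09:50.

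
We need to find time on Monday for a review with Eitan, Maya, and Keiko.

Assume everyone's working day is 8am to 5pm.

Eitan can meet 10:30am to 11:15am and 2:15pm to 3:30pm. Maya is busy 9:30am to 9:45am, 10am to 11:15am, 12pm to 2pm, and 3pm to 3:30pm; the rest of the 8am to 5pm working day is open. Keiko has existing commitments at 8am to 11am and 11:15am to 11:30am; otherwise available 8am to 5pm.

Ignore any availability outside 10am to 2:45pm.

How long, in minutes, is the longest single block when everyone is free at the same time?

Maya free within 08:00–17:00: 08:00–09:30, 09:45–10:00, 11:15–12:00, 14:00–15:00, 15:30–17:00.
Keiko free within 08:00–17:00: 11:00–11:15, 11:30–17:00.
Eitan ∩ Maya: 14:15–15:00.
Eitan ∩ Maya ∩ Keiko: 14:15–15:00.
Restricted to 10:00–14:45: 14:15–14:45.
Single common window of 30 minutes.

30 minutes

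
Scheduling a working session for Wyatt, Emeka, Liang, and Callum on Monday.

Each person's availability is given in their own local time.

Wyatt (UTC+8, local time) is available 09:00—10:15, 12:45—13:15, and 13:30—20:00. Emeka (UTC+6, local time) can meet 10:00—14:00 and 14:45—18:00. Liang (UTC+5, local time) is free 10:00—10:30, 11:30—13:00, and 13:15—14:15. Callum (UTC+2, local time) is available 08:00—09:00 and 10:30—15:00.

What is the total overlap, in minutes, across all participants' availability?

Wyatt → UTC: 01:00–02:15, 04:45–05:15, 05:30–12:00.
Emeka → UTC: 04:00–08:00, 08:45–12:00.
Liang → UTC: 05:00–05:30, 06:30–08:00, 08:15–09:15.
Callum → UTC: 06:00–07:00, 08:30–13:00.
Wyatt ∩ Emeka: 04:45–05:15, 05:30–08:00, 08:45–12:00.
Wyatt ∩ Emeka ∩ Liang: 05:00–05:15, 06:30–08:00, 08:45–09:15.
Wyatt ∩ Emeka ∩ Liang ∩ Callum: 06:30–07:00, 08:45–09:15.
Total common minutes: 30 + 30 = 60.

60 minutes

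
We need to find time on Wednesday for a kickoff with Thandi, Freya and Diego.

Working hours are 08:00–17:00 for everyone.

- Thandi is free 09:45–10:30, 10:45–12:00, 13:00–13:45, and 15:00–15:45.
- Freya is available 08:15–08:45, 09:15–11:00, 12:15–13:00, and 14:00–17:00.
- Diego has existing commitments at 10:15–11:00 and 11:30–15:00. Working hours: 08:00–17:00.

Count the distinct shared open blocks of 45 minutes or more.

Diego free within 08:00–17:00: 08:00–10:15, 11:00–11:30, 15:00–17:00.
Thandi ∩ Freya: 09:45–10:30, 10:45–11:00, 15:00–15:45.
Thandi ∩ Freya ∩ Diego: 09:45–10:15, 15:00–15:45.
Windows ≥ 45 min: 15:00–15:45.
That's 1 window.

1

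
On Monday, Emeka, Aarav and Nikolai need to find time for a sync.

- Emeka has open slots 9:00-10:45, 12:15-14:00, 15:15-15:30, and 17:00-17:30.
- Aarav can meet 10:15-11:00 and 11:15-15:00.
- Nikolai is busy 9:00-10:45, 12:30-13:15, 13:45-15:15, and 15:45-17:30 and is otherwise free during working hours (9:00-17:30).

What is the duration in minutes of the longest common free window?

Nikolai free within 09:00–17:30: 10:45–12:30, 13:15–13:45, 15:15–15:45.
Emeka ∩ Aarav: 10:15–10:45, 12:15–14:00.
Emeka ∩ Aarav ∩ Nikolai: 12:15–12:30, 13:15–13:45.
Common window lengths: 15, 30 min; longest is 30.

30 minutes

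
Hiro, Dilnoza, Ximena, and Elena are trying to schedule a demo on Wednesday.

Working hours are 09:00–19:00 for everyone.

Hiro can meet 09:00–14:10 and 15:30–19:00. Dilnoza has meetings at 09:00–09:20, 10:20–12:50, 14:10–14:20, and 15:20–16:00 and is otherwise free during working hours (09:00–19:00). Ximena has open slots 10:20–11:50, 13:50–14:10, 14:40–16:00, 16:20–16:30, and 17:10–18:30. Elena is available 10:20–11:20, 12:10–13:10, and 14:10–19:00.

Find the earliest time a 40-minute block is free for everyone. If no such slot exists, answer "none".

Dilnoza free within 09:00–19:00: 09:20–10:20, 12:50–14:10, 14:20–15:20, 16:00–19:00.
Hiro ∩ Dilnoza: 09:20–10:20, 12:50–14:10, 16:00–19:00.
Hiro ∩ Dilnoza ∩ Ximena: 13:50–14:10, 16:20–16:30, 17:10–18:30.
Hiro ∩ Dilnoza ∩ Ximena ∩ Elena: 16:20–16:30, 17:10–18:30.
Windows ≥ 40 min: 17:10–18:30.
Earliest such window starts at 17:10.

17:10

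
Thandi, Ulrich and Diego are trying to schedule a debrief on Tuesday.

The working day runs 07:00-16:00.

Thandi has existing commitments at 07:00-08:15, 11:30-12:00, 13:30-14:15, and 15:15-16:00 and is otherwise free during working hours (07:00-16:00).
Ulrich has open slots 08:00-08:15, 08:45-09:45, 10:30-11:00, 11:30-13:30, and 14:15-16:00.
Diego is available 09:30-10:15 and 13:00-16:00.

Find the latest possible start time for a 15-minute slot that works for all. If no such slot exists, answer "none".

15:00

Thandi free within 07:00–16:00: 08:15–11:30, 12:00–13:30, 14:15–15:15.
Thandi ∩ Ulrich: 08:45–09:45, 10:30–11:00, 12:00–13:30, 14:15–15:15.
Thandi ∩ Ulrich ∩ Diego: 09:30–09:45, 13:00–13:30, 14:15–15:15.
Windows ≥ 15 min: 09:30–09:45, 13:00–13:30, 14:15–15:15.
Latest start in the last window 14:15–15:15 is 15:15 − 15 min = 15:00.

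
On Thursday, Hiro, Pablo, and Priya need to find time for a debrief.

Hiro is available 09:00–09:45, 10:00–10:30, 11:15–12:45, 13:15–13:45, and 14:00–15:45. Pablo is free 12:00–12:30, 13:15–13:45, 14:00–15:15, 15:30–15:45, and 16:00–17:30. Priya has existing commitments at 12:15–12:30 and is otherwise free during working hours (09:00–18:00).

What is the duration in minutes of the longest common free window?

75 minutes

Priya free within 09:00–18:00: 09:00–12:15, 12:30–18:00.
Hiro ∩ Pablo: 12:00–12:30, 13:15–13:45, 14:00–15:15, 15:30–15:45.
Hiro ∩ Pablo ∩ Priya: 12:00–12:15, 13:15–13:45, 14:00–15:15, 15:30–15:45.
Common window lengths: 15, 30, 75, 15 min; longest is 75.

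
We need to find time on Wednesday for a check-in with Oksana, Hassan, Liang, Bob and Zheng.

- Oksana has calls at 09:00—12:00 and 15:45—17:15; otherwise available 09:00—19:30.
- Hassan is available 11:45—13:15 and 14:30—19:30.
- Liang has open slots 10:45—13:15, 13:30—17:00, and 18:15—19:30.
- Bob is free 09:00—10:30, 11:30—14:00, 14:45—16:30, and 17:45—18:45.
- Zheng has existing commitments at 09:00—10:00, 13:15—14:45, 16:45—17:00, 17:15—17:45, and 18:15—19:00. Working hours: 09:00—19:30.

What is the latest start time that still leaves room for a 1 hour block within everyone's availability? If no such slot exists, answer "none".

14:45

Oksana free within 09:00–19:30: 12:00–15:45, 17:15–19:30.
Zheng free within 09:00–19:30: 10:00–13:15, 14:45–16:45, 17:00–17:15, 17:45–18:15, 19:00–19:30.
Oksana ∩ Hassan: 12:00–13:15, 14:30–15:45, 17:15–19:30.
Oksana ∩ Hassan ∩ Liang: 12:00–13:15, 14:30–15:45, 18:15–19:30.
Oksana ∩ Hassan ∩ Liang ∩ Bob: 12:00–13:15, 14:45–15:45, 18:15–18:45.
Oksana ∩ Hassan ∩ Liang ∩ Bob ∩ Zheng: 12:00–13:15, 14:45–15:45.
Windows ≥ 60 min: 12:00–13:15, 14:45–15:45.
Latest start in the last window 14:45–15:45 is 15:45 − 60 min = 14:45.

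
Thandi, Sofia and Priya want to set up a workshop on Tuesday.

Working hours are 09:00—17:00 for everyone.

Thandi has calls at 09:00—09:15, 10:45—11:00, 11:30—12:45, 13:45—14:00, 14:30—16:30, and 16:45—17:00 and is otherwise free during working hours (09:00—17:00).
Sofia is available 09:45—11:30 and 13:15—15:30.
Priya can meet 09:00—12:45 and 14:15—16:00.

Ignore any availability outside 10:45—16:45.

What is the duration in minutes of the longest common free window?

Thandi free within 09:00–17:00: 09:15–10:45, 11:00–11:30, 12:45–13:45, 14:00–14:30, 16:30–16:45.
Thandi ∩ Sofia: 09:45–10:45, 11:00–11:30, 13:15–13:45, 14:00–14:30.
Thandi ∩ Sofia ∩ Priya: 09:45–10:45, 11:00–11:30, 14:15–14:30.
Restricted to 10:45–16:45: 11:00–11:30, 14:15–14:30.
Common window lengths: 30, 15 min; longest is 30.

30 minutes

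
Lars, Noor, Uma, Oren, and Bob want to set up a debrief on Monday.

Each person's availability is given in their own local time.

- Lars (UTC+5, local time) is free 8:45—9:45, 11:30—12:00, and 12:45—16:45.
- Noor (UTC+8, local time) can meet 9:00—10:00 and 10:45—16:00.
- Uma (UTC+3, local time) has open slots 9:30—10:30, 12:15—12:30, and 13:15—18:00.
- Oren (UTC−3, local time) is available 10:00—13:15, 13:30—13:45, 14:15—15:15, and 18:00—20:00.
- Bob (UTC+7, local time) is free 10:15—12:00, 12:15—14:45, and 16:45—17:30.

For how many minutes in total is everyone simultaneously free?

Lars → UTC: 03:45–04:45, 06:30–07:00, 07:45–11:45.
Noor → UTC: 01:00–02:00, 02:45–08:00.
Uma → UTC: 06:30–07:30, 09:15–09:30, 10:15–15:00.
Oren → UTC: 13:00–16:15, 16:30–16:45, 17:15–18:15, 21:00–23:00.
Bob → UTC: 03:15–05:00, 05:15–07:45, 09:45–10:30.
Lars ∩ Noor: 03:45–04:45, 06:30–07:00, 07:45–08:00.
Lars ∩ Noor ∩ Uma: 06:30–07:00.
Lars ∩ Noor ∩ Uma ∩ Oren: (none).
Lars ∩ Noor ∩ Uma ∩ Oren ∩ Bob: (none).
Total common minutes: 0.

0 minutes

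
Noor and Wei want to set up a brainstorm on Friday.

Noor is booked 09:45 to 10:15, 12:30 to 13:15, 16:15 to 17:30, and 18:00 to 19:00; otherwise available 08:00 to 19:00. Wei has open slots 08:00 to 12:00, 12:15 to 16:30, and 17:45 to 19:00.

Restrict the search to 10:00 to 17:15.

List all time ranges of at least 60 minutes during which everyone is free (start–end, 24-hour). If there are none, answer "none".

10:15–12:00, 13:15–16:15

Noor free within 08:00–19:00: 08:00–09:45, 10:15–12:30, 13:15–16:15, 17:30–18:00.
Noor ∩ Wei: 08:00–09:45, 10:15–12:00, 12:15–12:30, 13:15–16:15, 17:45–18:00.
Restricted to 10:00–17:15: 10:15–12:00, 12:15–12:30, 13:15–16:15.
Windows ≥ 60 min: 10:15–12:00, 13:15–16:15.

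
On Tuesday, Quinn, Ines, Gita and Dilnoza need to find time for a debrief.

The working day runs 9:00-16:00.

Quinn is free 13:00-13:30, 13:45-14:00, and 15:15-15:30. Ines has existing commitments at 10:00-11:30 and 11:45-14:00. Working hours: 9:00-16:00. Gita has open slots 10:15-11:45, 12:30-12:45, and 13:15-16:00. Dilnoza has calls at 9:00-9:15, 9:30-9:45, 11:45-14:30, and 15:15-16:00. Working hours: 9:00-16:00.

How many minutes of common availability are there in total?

0 minutes

Ines free within 09:00–16:00: 09:00–10:00, 11:30–11:45, 14:00–16:00.
Dilnoza free within 09:00–16:00: 09:15–09:30, 09:45–11:45, 14:30–15:15.
Quinn ∩ Ines: 15:15–15:30.
Quinn ∩ Ines ∩ Gita: 15:15–15:30.
Quinn ∩ Ines ∩ Gita ∩ Dilnoza: (none).
Total common minutes: 0.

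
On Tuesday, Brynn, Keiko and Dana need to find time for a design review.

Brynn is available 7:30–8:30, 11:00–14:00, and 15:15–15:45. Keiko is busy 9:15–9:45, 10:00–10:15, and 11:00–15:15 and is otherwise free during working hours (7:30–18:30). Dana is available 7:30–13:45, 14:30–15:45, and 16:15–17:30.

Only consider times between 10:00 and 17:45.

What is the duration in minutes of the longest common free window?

Keiko free within 07:30–18:30: 07:30–09:15, 09:45–10:00, 10:15–11:00, 15:15–18:30.
Brynn ∩ Keiko: 07:30–08:30, 15:15–15:45.
Brynn ∩ Keiko ∩ Dana: 07:30–08:30, 15:15–15:45.
Restricted to 10:00–17:45: 15:15–15:45.
Single common window of 30 minutes.

30 minutes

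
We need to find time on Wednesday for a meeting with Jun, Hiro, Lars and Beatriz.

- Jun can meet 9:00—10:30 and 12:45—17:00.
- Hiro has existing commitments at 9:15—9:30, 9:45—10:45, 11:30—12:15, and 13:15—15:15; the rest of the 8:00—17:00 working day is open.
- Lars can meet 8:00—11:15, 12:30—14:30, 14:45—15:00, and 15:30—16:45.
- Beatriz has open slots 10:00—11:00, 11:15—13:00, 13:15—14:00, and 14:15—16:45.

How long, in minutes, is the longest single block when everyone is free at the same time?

Hiro free within 08:00–17:00: 08:00–09:15, 09:30–09:45, 10:45–11:30, 12:15–13:15, 15:15–17:00.
Jun ∩ Hiro: 09:00–09:15, 09:30–09:45, 12:45–13:15, 15:15–17:00.
Jun ∩ Hiro ∩ Lars: 09:00–09:15, 09:30–09:45, 12:45–13:15, 15:30–16:45.
Jun ∩ Hiro ∩ Lars ∩ Beatriz: 12:45–13:00, 15:30–16:45.
Common window lengths: 15, 75 min; longest is 75.

75 minutes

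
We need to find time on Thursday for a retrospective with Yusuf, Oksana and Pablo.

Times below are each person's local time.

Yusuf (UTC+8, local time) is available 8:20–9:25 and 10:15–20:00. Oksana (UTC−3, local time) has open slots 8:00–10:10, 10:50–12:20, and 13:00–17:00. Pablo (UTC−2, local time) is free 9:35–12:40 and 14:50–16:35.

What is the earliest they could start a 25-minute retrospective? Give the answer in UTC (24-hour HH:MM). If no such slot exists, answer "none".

Yusuf → UTC: 00:20–01:25, 02:15–12:00.
Oksana → UTC: 11:00–13:10, 13:50–15:20, 16:00–20:00.
Pablo → UTC: 11:35–14:40, 16:50–18:35.
Yusuf ∩ Oksana: 11:00–12:00.
Yusuf ∩ Oksana ∩ Pablo: 11:35–12:00.
Windows ≥ 25 min: 11:35–12:00.
Earliest such window starts at 11:35.

11:35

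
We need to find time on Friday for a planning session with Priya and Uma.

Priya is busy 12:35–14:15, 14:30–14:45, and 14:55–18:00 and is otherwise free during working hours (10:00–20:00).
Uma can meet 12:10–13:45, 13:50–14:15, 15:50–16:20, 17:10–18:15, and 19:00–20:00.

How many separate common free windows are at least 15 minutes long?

Priya free within 10:00–20:00: 10:00–12:35, 14:15–14:30, 14:45–14:55, 18:00–20:00.
Priya ∩ Uma: 12:10–12:35, 18:00–18:15, 19:00–20:00.
Windows ≥ 15 min: 12:10–12:35, 18:00–18:15, 19:00–20:00.
That's 3 windows.

3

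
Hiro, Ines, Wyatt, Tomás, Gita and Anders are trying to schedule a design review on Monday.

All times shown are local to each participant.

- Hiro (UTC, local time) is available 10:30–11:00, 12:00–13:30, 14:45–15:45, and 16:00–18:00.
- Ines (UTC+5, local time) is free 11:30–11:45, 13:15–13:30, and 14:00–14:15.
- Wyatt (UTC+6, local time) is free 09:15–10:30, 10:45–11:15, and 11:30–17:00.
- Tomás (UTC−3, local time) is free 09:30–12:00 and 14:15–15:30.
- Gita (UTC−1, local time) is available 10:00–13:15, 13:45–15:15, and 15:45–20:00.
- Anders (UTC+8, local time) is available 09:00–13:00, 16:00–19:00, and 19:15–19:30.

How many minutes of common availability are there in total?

Hiro → UTC: 10:30–11:00, 12:00–13:30, 14:45–15:45, 16:00–18:00.
Ines → UTC: 06:30–06:45, 08:15–08:30, 09:00–09:15.
Wyatt → UTC: 03:15–04:30, 04:45–05:15, 05:30–11:00.
Tomás → UTC: 12:30–15:00, 17:15–18:30.
Gita → UTC: 11:00–14:15, 14:45–16:15, 16:45–21:00.
Anders → UTC: 01:00–05:00, 08:00–11:00, 11:15–11:30.
Hiro ∩ Ines: (none).
Hiro ∩ Ines ∩ Wyatt: (none).
Hiro ∩ Ines ∩ Wyatt ∩ Tomás: (none).
Hiro ∩ Ines ∩ Wyatt ∩ Tomás ∩ Gita: (none).
Hiro ∩ Ines ∩ Wyatt ∩ Tomás ∩ Gita ∩ Anders: (none).
Total common minutes: 0.

0 minutes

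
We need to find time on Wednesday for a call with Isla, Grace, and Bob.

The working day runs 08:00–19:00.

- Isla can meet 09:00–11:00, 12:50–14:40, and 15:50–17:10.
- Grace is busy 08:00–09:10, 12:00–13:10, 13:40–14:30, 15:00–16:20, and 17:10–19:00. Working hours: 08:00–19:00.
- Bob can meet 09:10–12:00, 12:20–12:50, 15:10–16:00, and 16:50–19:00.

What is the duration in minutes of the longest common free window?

110 minutes

Grace free within 08:00–19:00: 09:10–12:00, 13:10–13:40, 14:30–15:00, 16:20–17:10.
Isla ∩ Grace: 09:10–11:00, 13:10–13:40, 14:30–14:40, 16:20–17:10.
Isla ∩ Grace ∩ Bob: 09:10–11:00, 16:50–17:10.
Common window lengths: 110, 20 min; longest is 110.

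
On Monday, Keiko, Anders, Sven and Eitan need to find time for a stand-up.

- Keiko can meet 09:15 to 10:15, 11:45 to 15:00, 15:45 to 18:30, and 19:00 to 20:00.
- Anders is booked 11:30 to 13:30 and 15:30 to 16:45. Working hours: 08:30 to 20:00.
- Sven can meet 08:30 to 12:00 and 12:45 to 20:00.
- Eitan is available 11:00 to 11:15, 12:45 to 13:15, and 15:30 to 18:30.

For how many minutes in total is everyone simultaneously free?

Anders free within 08:30–20:00: 08:30–11:30, 13:30–15:30, 16:45–20:00.
Keiko ∩ Anders: 09:15–10:15, 13:30–15:00, 16:45–18:30, 19:00–20:00.
Keiko ∩ Anders ∩ Sven: 09:15–10:15, 13:30–15:00, 16:45–18:30, 19:00–20:00.
Keiko ∩ Anders ∩ Sven ∩ Eitan: 16:45–18:30.
Total common minutes: 105.

105 minutes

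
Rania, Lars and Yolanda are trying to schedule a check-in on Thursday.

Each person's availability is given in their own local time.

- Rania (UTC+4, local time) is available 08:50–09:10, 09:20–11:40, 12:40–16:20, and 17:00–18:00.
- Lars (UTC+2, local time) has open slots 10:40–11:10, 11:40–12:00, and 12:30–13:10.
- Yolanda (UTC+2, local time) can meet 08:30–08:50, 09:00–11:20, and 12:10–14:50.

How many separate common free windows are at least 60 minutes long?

Rania → UTC: 04:50–05:10, 05:20–07:40, 08:40–12:20, 13:00–14:00.
Lars → UTC: 08:40–09:10, 09:40–10:00, 10:30–11:10.
Yolanda → UTC: 06:30–06:50, 07:00–09:20, 10:10–12:50.
Rania ∩ Lars: 08:40–09:10, 09:40–10:00, 10:30–11:10.
Rania ∩ Lars ∩ Yolanda: 08:40–09:10, 10:30–11:10.
Windows ≥ 60 min: (none).
That's 0 windows.

0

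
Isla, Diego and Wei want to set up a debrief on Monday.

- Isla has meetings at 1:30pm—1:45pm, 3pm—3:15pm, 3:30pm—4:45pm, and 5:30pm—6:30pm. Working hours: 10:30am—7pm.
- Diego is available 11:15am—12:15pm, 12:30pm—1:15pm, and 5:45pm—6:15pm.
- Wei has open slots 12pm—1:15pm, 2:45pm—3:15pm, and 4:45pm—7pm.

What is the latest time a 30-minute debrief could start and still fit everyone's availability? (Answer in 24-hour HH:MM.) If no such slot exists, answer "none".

12:45

Isla free within 10:30–19:00: 10:30–13:30, 13:45–15:00, 15:15–15:30, 16:45–17:30, 18:30–19:00.
Isla ∩ Diego: 11:15–12:15, 12:30–13:15.
Isla ∩ Diego ∩ Wei: 12:00–12:15, 12:30–13:15.
Windows ≥ 30 min: 12:30–13:15.
Latest start in the last window 12:30–13:15 is 13:15 − 30 min = 12:45.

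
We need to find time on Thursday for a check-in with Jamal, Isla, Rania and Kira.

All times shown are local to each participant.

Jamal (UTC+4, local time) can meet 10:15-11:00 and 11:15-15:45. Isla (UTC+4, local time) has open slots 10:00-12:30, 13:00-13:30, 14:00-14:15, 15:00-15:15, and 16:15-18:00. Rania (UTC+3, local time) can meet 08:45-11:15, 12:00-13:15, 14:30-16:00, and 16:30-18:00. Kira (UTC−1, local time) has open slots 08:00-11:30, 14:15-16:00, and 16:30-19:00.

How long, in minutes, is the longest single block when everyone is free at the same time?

30 minutes

Jamal → UTC: 06:15–07:00, 07:15–11:45.
Isla → UTC: 06:00–08:30, 09:00–09:30, 10:00–10:15, 11:00–11:15, 12:15–14:00.
Rania → UTC: 05:45–08:15, 09:00–10:15, 11:30–13:00, 13:30–15:00.
Kira → UTC: 09:00–12:30, 15:15–17:00, 17:30–20:00.
Jamal ∩ Isla: 06:15–07:00, 07:15–08:30, 09:00–09:30, 10:00–10:15, 11:00–11:15.
Jamal ∩ Isla ∩ Rania: 06:15–07:00, 07:15–08:15, 09:00–09:30, 10:00–10:15.
Jamal ∩ Isla ∩ Rania ∩ Kira: 09:00–09:30, 10:00–10:15.
Common window lengths: 30, 15 min; longest is 30.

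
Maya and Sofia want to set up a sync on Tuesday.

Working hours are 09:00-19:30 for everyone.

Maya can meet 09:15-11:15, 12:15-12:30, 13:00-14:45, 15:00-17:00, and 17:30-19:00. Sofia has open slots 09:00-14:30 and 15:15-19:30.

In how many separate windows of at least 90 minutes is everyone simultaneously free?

Maya ∩ Sofia: 09:15–11:15, 12:15–12:30, 13:00–14:30, 15:15–17:00, 17:30–19:00.
Windows ≥ 90 min: 09:15–11:15, 13:00–14:30, 15:15–17:00, 17:30–19:00.
That's 4 windows.

4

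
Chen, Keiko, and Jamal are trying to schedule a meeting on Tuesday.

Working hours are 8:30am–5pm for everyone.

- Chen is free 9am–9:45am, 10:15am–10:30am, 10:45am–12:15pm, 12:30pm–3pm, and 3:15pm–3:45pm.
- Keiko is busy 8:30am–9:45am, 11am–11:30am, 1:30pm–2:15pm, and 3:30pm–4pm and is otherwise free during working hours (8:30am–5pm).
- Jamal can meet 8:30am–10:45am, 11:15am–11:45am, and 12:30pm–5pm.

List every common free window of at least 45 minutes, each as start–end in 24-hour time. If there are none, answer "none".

12:30–13:30, 14:15–15:00

Keiko free within 08:30–17:00: 09:45–11:00, 11:30–13:30, 14:15–15:30, 16:00–17:00.
Chen ∩ Keiko: 10:15–10:30, 10:45–11:00, 11:30–12:15, 12:30–13:30, 14:15–15:00, 15:15–15:30.
Chen ∩ Keiko ∩ Jamal: 10:15–10:30, 11:30–11:45, 12:30–13:30, 14:15–15:00, 15:15–15:30.
Windows ≥ 45 min: 12:30–13:30, 14:15–15:00.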